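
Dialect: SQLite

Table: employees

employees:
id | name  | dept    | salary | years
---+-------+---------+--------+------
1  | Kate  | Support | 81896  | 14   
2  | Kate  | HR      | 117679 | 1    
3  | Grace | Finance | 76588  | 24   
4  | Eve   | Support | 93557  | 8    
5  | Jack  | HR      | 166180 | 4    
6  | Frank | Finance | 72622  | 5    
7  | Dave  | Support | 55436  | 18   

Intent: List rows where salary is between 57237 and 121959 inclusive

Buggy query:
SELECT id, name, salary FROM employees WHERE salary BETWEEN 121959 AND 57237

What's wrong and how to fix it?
Bug: The bounds are reversed; BETWEEN a AND b requires a <= b to match anything

Fix: Write BETWEEN 57237 AND 121959

Corrected query:
SELECT id, name, salary FROM employees WHERE salary BETWEEN 57237 AND 121959

Result:
id | name  | salary
---+-------+-------
1  | Kate  | 81896 
2  | Kate  | 117679
3  | Grace | 76588 
4  | Eve   | 93557 
6  | Frank | 72622 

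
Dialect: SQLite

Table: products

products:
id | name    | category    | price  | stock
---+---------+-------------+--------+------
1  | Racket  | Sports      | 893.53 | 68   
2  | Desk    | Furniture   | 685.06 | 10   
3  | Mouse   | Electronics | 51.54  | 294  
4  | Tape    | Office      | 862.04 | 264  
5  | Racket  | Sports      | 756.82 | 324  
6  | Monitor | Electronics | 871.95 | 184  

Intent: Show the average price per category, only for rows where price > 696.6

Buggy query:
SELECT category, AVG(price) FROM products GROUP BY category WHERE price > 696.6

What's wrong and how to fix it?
Bug: Row-level WHERE must come before GROUP BY in the clause order

Fix: Place WHERE between FROM and GROUP BY

Corrected query:
SELECT category, AVG(price) FROM products WHERE price > 696.6 GROUP BY category

Result:
category    | AVG(price)
------------+-----------
Electronics | 871.95    
Office      | 862.04    
Sports      | 825.175   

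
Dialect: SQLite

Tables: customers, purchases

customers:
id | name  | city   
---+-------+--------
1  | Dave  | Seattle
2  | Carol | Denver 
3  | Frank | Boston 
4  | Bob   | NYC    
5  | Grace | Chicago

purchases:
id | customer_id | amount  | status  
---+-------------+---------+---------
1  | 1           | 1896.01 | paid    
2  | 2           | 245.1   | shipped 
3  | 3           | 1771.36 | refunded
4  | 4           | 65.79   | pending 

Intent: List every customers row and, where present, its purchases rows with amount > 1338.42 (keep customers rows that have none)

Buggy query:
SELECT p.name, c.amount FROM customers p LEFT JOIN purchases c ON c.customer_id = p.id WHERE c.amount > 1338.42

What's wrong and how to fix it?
Bug: Filtering c.amount in WHERE discards the NULL rows produced by LEFT JOIN, turning it into an inner join

Fix: Put 'c.amount > 1338.42' in the JOIN's ON clause instead of WHERE

Corrected query:
SELECT p.name, c.amount FROM customers p LEFT JOIN purchases c ON c.customer_id = p.id AND c.amount > 1338.42

Result:
name  | amount 
------+--------
Dave  | 1896.01
Carol | NULL   
Frank | 1771.36
Bob   | NULL   
Grace | NULL   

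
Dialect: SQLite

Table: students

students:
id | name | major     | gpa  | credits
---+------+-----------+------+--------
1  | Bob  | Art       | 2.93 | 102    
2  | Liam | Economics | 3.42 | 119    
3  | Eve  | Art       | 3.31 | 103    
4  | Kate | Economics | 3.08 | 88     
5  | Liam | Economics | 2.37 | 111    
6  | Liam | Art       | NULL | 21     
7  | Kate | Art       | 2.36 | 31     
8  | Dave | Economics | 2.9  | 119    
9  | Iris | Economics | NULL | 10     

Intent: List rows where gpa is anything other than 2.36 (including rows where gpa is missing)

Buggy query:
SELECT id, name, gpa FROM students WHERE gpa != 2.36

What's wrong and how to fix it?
Bug: 'gpa != 2.36' is unknown when gpa is NULL, so NULL rows are silently excluded

Fix: Handle NULL separately with IS NULL alongside the inequality

Corrected query:
SELECT id, name, gpa FROM students WHERE gpa != 2.36 OR gpa IS NULL

Result:
id | name | gpa 
---+------+-----
1  | Bob  | 2.93
2  | Liam | 3.42
3  | Eve  | 3.31
4  | Kate | 3.08
5  | Liam | 2.37
6  | Liam | NULL
8  | Dave | 2.9 
9  | Iris | NULL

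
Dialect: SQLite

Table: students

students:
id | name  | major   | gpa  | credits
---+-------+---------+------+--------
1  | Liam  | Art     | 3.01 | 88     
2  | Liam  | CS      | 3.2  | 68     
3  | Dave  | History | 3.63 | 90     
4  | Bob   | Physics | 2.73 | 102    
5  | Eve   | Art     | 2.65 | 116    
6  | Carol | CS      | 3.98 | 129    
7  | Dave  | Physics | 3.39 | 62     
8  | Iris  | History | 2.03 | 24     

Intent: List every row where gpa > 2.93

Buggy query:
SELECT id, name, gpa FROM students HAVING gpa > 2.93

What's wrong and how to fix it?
Bug: This is a non-aggregate query (no GROUP BY, no aggregates), so in SQLite the HAVING clause is invalid here; a row-level condition belongs in WHERE

Fix: Use WHERE for row-level filtering

Corrected query:
SELECT id, name, gpa FROM students WHERE gpa > 2.93

Result:
id | name  | gpa 
---+-------+-----
1  | Liam  | 3.01
2  | Liam  | 3.2 
3  | Dave  | 3.63
6  | Carol | 3.98
7  | Dave  | 3.39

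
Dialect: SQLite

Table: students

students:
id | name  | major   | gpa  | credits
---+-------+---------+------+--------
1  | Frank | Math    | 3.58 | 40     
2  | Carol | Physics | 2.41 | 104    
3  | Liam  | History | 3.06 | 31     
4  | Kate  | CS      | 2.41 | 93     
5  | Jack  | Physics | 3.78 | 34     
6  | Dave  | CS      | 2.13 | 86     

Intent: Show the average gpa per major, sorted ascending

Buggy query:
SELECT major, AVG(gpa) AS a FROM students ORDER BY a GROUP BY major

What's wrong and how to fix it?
Bug: ORDER BY appears before GROUP BY; SQL clause order requires GROUP BY first

Fix: Reorder: SELECT … FROM … GROUP BY … ORDER BY …

Corrected query:
SELECT major, AVG(gpa) AS a FROM students GROUP BY major ORDER BY a

Result:
major   | a    
--------+------
CS      | 2.27 
History | 3.06 
Physics | 3.095
Math    | 3.58 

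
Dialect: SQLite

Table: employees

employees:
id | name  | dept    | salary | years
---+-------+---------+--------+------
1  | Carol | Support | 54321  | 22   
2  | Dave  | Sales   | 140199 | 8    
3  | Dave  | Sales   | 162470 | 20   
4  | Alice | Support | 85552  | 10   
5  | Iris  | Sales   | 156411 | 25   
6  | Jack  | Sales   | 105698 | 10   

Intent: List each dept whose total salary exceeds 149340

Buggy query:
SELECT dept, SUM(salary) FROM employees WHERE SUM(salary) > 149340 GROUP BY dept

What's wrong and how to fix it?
Bug: WHERE runs before GROUP BY, so aggregates aren't available there

Fix: Move the aggregate condition to a HAVING clause

Corrected query:
SELECT dept, SUM(salary) FROM employees GROUP BY dept HAVING SUM(salary) > 149340

Result:
dept  | SUM(salary)
------+------------
Sales | 564778     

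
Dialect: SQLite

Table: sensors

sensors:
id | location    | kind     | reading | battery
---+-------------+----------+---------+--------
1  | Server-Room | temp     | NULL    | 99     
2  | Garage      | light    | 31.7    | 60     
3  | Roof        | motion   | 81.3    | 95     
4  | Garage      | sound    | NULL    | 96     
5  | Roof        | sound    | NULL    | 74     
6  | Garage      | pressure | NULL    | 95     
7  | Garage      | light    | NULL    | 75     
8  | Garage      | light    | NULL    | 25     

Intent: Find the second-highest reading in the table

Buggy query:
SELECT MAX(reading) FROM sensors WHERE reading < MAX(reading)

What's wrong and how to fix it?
Bug: MAX(reading) on the right of the comparison is an aggregate-in-WHERE error

Fix: Compute the overall MAX in a subquery, then take MAX of rows below it

Corrected query:
SELECT MAX(reading) FROM sensors WHERE reading < (SELECT MAX(reading) FROM sensors)

Result:
MAX(reading)
------------
31.7        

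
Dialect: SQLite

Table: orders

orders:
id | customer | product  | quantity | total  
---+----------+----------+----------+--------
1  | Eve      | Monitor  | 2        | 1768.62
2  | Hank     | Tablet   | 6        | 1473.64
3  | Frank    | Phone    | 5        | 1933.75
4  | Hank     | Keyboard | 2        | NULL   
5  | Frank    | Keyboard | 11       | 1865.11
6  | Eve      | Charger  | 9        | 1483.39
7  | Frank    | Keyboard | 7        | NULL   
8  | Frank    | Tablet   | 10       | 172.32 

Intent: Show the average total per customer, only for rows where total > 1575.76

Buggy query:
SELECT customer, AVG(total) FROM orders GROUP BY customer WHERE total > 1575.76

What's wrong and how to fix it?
Bug: Row-level WHERE must come before GROUP BY in the clause order

Fix: Place WHERE between FROM and GROUP BY

Corrected query:
SELECT customer, AVG(total) FROM orders WHERE total > 1575.76 GROUP BY customer

Result:
customer | AVG(total)
---------+-----------
Eve      | 1768.62   
Frank    | 1899.43   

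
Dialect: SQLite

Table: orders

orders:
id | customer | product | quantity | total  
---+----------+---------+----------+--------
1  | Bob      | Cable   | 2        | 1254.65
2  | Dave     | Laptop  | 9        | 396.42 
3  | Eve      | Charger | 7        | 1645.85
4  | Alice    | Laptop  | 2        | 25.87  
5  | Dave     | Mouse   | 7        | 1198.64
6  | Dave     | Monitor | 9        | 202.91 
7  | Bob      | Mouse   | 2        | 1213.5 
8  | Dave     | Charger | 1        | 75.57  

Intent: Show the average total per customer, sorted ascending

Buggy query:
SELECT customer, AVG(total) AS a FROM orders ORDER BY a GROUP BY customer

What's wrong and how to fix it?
Bug: ORDER BY appears before GROUP BY; SQL clause order requires GROUP BY first

Fix: Move ORDER BY to the end, after GROUP BY

Corrected query:
SELECT customer, AVG(total) AS a FROM orders GROUP BY customer ORDER BY a

Result:
customer | a       
---------+---------
Alice    | 25.87   
Dave     | 468.385 
Bob      | 1234.075
Eve      | 1645.85 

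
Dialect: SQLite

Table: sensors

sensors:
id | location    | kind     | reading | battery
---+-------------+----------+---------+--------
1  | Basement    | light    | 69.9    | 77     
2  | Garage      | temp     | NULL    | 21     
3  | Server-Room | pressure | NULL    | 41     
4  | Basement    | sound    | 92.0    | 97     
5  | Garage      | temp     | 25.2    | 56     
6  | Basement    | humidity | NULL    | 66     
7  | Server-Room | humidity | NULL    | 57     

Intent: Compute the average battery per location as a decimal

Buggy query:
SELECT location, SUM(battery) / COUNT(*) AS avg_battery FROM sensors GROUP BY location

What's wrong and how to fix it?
Bug: SUM(battery) and COUNT(*) are both integers; the division truncates the fractional part

Fix: Multiply by 1.0 (or CAST to REAL) to force floating-point division

Corrected query:
SELECT location, SUM(battery) * 1.0 / COUNT(*) AS avg_battery FROM sensors GROUP BY location

Result:
location    | avg_battery
------------+------------
Basement    | 80         
Garage      | 38.5       
Server-Room | 49         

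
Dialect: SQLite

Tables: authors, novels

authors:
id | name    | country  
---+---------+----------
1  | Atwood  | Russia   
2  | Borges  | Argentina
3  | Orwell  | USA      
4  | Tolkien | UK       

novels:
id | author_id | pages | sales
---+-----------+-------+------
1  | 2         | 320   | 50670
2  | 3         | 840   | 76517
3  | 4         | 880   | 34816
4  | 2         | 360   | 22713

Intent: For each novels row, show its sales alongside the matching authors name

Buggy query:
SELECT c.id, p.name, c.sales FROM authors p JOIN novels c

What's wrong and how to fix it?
Bug: Missing join condition: each novels row is matched to all authors rows instead of just its own

Fix: Specify the join condition linking the foreign key to the parent id

Corrected query:
SELECT c.id, p.name, c.sales FROM authors p JOIN novels c ON c.author_id = p.id

Result:
id | name    | sales
---+---------+------
1  | Borges  | 50670
2  | Orwell  | 76517
3  | Tolkien | 34816
4  | Borges  | 22713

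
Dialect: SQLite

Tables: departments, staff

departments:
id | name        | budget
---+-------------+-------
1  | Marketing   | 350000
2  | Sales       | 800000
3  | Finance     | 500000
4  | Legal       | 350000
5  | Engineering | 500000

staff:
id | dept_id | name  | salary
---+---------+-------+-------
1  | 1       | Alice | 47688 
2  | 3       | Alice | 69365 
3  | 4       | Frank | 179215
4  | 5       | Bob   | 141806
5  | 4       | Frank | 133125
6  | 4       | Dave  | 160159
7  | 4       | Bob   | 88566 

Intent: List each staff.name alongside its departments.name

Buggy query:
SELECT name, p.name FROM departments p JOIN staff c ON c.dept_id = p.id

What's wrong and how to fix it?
Bug: 'name' exists in both joined tables, so the database can't tell which one is meant

Fix: Prefix ambiguous columns with the table alias

Corrected query:
SELECT c.name, p.name FROM departments p JOIN staff c ON c.dept_id = p.id

Result:
name  | name       
------+------------
Alice | Marketing  
Alice | Finance    
Frank | Legal      
Bob   | Engineering
Frank | Legal      
Dave  | Legal      
Bob   | Legal      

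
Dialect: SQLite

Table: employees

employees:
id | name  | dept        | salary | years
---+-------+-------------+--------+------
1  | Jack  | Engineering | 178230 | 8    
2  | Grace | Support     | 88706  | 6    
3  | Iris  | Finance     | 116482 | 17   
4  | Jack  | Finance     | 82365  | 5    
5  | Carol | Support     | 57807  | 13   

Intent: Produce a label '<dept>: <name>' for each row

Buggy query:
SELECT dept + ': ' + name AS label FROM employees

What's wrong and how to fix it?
Bug: SQLite uses || for string concatenation; + coerces text to numbers (yielding 0)

Fix: Replace + with || to concatenate text

Corrected query:
SELECT dept || ': ' || name AS label FROM employees

Result:
label            
-----------------
Engineering: Jack
Support: Grace   
Finance: Iris    
Finance: Jack    
Support: Carol   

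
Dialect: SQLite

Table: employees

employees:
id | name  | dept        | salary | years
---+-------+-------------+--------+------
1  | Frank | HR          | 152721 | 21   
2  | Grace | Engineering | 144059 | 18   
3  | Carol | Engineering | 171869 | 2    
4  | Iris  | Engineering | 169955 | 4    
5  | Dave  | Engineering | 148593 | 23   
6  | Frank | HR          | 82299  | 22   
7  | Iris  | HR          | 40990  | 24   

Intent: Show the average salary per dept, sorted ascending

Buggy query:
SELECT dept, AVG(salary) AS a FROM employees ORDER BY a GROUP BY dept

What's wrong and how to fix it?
Bug: GROUP BY must precede ORDER BY

Fix: Move ORDER BY to the end, after GROUP BY

Corrected query:
SELECT dept, AVG(salary) AS a FROM employees GROUP BY dept ORDER BY a

Result:
dept        | a           
------------+-------------
HR          | 92003.333333
Engineering | 158619      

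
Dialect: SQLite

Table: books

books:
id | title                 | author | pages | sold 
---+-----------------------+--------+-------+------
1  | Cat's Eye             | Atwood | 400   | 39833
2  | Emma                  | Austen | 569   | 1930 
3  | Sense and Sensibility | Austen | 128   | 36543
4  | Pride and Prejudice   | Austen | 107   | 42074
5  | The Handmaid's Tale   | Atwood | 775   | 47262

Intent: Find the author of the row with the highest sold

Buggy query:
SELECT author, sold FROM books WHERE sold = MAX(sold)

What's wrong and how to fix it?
Bug: MAX(sold) is an aggregate and cannot be used directly in WHERE

Fix: Wrap MAX in a scalar subquery so WHERE compares against a single value

Corrected query:
SELECT author, sold FROM books WHERE sold = (SELECT MAX(sold) FROM books)

Result:
author | sold 
-------+------
Atwood | 47262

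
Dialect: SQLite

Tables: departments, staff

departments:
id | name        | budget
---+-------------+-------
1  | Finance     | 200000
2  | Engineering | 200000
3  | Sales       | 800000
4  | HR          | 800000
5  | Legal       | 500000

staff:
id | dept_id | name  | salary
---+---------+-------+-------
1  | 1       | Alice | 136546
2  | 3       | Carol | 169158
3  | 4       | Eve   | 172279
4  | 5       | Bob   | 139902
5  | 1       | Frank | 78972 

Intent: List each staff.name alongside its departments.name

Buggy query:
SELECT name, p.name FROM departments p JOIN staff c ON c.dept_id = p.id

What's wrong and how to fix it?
Bug: 'name' exists in both joined tables, so the database can't tell which one is meant

Fix: Prefix ambiguous columns with the table alias

Corrected query:
SELECT c.name, p.name FROM departments p JOIN staff c ON c.dept_id = p.id

Result:
name  | name   
------+--------
Alice | Finance
Carol | Sales  
Eve   | HR     
Bob   | Legal  
Frank | Finance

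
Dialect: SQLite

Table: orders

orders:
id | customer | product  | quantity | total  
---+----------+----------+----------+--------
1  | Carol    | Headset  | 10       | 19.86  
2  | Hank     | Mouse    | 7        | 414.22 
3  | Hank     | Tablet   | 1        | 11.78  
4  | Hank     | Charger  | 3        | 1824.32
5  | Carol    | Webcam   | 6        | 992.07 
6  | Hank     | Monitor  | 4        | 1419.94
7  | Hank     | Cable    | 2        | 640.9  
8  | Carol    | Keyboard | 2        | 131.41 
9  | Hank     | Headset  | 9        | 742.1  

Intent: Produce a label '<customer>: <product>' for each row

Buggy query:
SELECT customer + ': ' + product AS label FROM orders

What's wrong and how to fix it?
Bug: '+' is numeric addition; on text columns SQLite converts them to 0 instead of concatenating

Fix: Replace + with || to concatenate text

Corrected query:
SELECT customer || ': ' || product AS label FROM orders

Result:
label          
---------------
Carol: Headset 
Hank: Mouse    
Hank: Tablet   
Hank: Charger  
Carol: Webcam  
Hank: Monitor  
Hank: Cable    
Carol: Keyboard
Hank: Headset  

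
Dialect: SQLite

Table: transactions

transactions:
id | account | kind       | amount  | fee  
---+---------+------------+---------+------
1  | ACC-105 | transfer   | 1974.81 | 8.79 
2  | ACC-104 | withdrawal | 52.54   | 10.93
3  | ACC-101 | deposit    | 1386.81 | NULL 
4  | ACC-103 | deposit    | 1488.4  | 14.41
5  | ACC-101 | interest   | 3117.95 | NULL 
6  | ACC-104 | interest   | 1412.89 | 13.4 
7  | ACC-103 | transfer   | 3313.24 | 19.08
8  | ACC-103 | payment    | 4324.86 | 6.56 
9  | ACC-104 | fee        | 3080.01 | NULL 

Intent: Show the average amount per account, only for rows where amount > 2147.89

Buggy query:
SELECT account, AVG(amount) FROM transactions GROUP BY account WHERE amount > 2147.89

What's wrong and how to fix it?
Bug: WHERE cannot follow GROUP BY

Fix: Place WHERE between FROM and GROUP BY

Corrected query:
SELECT account, AVG(amount) FROM transactions WHERE amount > 2147.89 GROUP BY account

Result:
account | AVG(amount)
--------+------------
ACC-101 | 3117.95    
ACC-103 | 3819.05    
ACC-104 | 3080.01    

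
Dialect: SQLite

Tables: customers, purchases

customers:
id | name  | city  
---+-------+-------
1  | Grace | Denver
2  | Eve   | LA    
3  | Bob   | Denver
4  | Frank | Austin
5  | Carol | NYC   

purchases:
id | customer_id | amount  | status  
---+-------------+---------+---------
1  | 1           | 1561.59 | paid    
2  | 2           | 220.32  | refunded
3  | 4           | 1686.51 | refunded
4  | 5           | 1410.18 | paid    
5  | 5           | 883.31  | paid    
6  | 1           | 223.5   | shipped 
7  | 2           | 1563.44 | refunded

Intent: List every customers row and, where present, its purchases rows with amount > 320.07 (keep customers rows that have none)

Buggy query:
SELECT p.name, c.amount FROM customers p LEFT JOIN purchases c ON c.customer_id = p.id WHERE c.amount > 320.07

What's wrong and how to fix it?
Bug: Filtering c.amount in WHERE discards the NULL rows produced by LEFT JOIN, turning it into an inner join

Fix: Put 'c.amount > 320.07' in the JOIN's ON clause instead of WHERE

Corrected query:
SELECT p.name, c.amount FROM customers p LEFT JOIN purchases c ON c.customer_id = p.id AND c.amount > 320.07

Result:
name  | amount 
------+--------
Grace | 1561.59
Eve   | 1563.44
Bob   | NULL   
Frank | 1686.51
Carol | 883.31 
Carol | 1410.18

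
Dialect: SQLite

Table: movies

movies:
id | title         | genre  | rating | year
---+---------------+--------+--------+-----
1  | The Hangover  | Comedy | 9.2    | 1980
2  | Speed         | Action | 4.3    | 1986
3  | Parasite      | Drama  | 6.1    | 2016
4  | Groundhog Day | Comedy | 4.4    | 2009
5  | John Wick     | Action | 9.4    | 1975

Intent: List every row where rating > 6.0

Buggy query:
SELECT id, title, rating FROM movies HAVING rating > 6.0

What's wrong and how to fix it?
Bug: HAVING filters the output of aggregation, but this query has no GROUP BY and no aggregate functions, so SQLite rejects it (HAVING clause on a non-aggregate query); the condition here is per row

Fix: Replace HAVING with WHERE since the condition applies to individual rows

Corrected query:
SELECT id, title, rating FROM movies WHERE rating > 6.0

Result:
id | title        | rating
---+--------------+-------
1  | The Hangover | 9.2   
3  | Parasite     | 6.1   
5  | John Wick    | 9.4   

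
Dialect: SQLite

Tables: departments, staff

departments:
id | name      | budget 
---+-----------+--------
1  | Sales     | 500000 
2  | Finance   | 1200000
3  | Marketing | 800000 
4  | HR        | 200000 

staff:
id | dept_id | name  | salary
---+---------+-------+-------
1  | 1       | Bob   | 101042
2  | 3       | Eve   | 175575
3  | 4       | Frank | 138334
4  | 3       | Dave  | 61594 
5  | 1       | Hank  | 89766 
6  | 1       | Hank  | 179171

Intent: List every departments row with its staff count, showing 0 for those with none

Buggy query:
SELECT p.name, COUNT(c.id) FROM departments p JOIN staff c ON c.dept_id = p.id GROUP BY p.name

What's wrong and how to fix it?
Bug: INNER JOIN drops departments rows that have no matching staff rows

Fix: Switch to LEFT JOIN to retain unmatched parent rows

Corrected query:
SELECT p.name, COUNT(c.id) FROM departments p LEFT JOIN staff c ON c.dept_id = p.id GROUP BY p.name

Result:
name      | COUNT(c.id)
----------+------------
Finance   | 0          
HR        | 1          
Marketing | 2          
Sales     | 3          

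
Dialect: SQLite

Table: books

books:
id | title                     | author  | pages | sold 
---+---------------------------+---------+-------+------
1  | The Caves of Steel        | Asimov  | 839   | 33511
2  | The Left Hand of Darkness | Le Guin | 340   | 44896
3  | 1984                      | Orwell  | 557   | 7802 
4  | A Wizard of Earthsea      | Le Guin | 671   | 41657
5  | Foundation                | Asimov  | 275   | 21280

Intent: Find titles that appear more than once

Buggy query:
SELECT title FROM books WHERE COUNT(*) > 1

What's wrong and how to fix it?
Bug: WHERE can't reference COUNT(*); aggregates are computed after WHERE

Fix: Group first, then use HAVING for the count condition

Corrected query:
SELECT title FROM books GROUP BY title HAVING COUNT(*) > 1

Result:
(no rows)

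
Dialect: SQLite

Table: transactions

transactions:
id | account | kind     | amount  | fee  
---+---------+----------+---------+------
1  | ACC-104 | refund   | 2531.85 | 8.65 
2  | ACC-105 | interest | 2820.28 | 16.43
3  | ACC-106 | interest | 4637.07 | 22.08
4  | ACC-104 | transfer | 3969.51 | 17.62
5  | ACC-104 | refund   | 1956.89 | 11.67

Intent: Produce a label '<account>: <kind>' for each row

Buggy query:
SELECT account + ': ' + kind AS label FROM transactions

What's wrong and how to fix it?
Bug: '+' is numeric addition; on text columns SQLite converts them to 0 instead of concatenating

Fix: Use the || operator for string concatenation

Corrected query:
SELECT account || ': ' || kind AS label FROM transactions

Result:
label            
-----------------
ACC-104: refund  
ACC-105: interest
ACC-106: interest
ACC-104: transfer
ACC-104: refund  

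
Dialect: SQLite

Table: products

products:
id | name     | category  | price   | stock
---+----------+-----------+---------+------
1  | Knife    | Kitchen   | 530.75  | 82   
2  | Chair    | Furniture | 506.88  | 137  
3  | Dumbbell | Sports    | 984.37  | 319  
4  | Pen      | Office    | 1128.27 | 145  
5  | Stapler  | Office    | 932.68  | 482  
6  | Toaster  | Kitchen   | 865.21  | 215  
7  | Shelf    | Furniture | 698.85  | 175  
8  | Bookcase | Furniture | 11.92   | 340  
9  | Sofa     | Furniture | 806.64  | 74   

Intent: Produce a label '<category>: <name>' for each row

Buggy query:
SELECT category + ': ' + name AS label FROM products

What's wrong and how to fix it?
Bug: SQLite uses || for string concatenation; + coerces text to numbers (yielding 0)

Fix: Use the || operator for string concatenation

Corrected query:
SELECT category || ': ' || name AS label FROM products

Result:
label              
-------------------
Kitchen: Knife     
Furniture: Chair   
Sports: Dumbbell   
Office: Pen        
Office: Stapler    
Kitchen: Toaster   
Furniture: Shelf   
Furniture: Bookcase
Furniture: Sofa    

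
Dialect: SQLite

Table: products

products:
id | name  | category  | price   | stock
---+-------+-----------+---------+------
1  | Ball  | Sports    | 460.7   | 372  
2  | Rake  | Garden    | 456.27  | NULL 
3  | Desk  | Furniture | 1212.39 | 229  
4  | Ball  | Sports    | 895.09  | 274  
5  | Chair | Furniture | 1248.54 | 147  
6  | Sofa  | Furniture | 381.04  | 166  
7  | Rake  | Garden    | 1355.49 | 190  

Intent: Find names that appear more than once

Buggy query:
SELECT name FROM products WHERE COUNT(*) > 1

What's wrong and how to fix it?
Bug: COUNT(*) is an aggregate and cannot be used in WHERE

Fix: GROUP BY name, then filter groups with HAVING COUNT(*) > 1

Corrected query:
SELECT name FROM products GROUP BY name HAVING COUNT(*) > 1

Result:
name
----
Ball
Rake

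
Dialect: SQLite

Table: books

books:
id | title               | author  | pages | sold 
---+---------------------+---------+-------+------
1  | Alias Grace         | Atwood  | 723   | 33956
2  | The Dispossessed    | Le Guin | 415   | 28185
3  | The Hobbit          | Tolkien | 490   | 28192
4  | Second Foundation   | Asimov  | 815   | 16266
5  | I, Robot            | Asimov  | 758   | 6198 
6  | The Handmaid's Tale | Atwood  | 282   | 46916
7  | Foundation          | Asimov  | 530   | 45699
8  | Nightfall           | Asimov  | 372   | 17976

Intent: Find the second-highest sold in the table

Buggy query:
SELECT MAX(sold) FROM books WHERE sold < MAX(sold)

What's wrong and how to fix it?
Bug: The inner MAX is an aggregate inside WHERE, which is not allowed

Fix: Put the inner MAX in a scalar subquery

Corrected query:
SELECT MAX(sold) FROM books WHERE sold < (SELECT MAX(sold) FROM books)

Result:
MAX(sold)
---------
45699    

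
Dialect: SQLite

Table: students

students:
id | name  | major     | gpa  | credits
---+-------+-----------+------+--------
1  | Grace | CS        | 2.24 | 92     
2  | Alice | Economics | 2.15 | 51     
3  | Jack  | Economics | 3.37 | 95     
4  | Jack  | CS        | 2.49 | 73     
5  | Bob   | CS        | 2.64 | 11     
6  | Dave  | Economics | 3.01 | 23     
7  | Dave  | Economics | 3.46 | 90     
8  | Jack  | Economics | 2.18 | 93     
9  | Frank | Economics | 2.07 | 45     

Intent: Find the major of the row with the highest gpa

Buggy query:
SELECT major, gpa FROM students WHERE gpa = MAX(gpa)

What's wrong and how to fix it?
Bug: WHERE is evaluated per row; an aggregate over the whole table isn't defined there

Fix: Use a subquery: WHERE gpa = (SELECT MAX(gpa) FROM students)

Corrected query:
SELECT major, gpa FROM students WHERE gpa = (SELECT MAX(gpa) FROM students)

Result:
major     | gpa 
----------+-----
Economics | 3.46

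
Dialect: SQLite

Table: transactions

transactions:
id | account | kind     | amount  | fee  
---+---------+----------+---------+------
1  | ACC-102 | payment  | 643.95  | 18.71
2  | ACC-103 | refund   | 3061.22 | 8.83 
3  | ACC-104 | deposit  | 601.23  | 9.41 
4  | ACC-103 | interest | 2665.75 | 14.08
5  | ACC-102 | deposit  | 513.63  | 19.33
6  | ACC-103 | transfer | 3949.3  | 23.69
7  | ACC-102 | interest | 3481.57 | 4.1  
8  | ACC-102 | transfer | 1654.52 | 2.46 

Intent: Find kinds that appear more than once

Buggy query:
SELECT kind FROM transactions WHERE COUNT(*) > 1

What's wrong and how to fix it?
Bug: COUNT(*) is an aggregate and cannot be used in WHERE

Fix: Group first, then use HAVING for the count condition

Corrected query:
SELECT kind FROM transactions GROUP BY kind HAVING COUNT(*) > 1

Result:
kind    
--------
deposit 
interest
transfer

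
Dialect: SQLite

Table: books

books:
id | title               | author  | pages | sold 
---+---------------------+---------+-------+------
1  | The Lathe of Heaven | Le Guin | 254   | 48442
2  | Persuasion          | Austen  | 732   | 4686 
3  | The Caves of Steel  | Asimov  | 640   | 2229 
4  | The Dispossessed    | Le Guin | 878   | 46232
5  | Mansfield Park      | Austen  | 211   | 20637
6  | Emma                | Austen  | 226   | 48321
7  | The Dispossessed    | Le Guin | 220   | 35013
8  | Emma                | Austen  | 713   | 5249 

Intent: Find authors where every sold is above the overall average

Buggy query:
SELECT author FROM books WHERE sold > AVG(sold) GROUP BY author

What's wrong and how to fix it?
Bug: AVG() is an aggregate; it can't sit directly in WHERE

Fix: Compute the overall average in a scalar subquery and compare each group's MIN against it in HAVING

Corrected query:
SELECT author FROM books GROUP BY author HAVING MIN(sold) > (SELECT AVG(sold) FROM books)

Result:
author 
-------
Le Guin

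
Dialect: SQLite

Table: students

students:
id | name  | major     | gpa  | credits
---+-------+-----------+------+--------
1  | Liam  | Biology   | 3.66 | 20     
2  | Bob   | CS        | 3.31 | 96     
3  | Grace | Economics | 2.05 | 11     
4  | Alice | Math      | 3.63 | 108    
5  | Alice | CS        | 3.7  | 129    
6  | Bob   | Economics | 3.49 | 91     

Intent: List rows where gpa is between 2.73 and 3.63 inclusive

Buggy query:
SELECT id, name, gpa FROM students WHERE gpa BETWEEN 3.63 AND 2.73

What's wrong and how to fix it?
Bug: BETWEEN expects the lower bound first; with 3.63 AND 2.73 the range is empty

Fix: Write BETWEEN 2.73 AND 3.63

Corrected query:
SELECT id, name, gpa FROM students WHERE gpa BETWEEN 2.73 AND 3.63

Result:
id | name  | gpa 
---+-------+-----
2  | Bob   | 3.31
4  | Alice | 3.63
6  | Bob   | 3.49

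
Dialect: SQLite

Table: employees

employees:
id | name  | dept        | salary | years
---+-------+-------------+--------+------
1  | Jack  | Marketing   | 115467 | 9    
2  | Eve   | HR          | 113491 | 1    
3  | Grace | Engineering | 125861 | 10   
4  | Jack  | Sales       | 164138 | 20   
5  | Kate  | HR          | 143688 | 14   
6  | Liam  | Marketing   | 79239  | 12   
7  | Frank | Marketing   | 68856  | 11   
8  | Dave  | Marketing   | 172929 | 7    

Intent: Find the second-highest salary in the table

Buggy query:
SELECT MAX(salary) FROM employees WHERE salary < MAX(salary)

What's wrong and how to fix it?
Bug: The inner MAX is an aggregate inside WHERE, which is not allowed

Fix: Put the inner MAX in a scalar subquery

Corrected query:
SELECT MAX(salary) FROM employees WHERE salary < (SELECT MAX(salary) FROM employees)

Result:
MAX(salary)
-----------
164138     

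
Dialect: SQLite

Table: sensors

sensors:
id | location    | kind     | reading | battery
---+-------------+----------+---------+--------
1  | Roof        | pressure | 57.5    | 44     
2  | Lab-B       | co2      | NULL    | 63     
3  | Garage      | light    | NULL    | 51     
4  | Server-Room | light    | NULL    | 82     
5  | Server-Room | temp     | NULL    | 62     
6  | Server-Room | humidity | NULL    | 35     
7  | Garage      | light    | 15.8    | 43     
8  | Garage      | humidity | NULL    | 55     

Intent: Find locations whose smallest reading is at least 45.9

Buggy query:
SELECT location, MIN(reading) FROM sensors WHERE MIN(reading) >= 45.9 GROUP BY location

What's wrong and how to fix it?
Bug: MIN() in WHERE is a misuse of aggregate

Fix: Use HAVING for the per-group MIN condition

Corrected query:
SELECT location, MIN(reading) FROM sensors GROUP BY location HAVING MIN(reading) >= 45.9

Result:
location | MIN(reading)
---------+-------------
Roof     | 57.5        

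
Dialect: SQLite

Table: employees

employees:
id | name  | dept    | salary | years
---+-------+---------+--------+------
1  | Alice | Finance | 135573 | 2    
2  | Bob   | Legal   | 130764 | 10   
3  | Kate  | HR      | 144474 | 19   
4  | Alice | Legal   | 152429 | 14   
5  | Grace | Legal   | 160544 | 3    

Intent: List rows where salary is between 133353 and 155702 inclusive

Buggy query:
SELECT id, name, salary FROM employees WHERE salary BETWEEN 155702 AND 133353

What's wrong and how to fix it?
Bug: The bounds are reversed; BETWEEN a AND b requires a <= b to match anything

Fix: Swap the bounds so the smaller value comes first

Corrected query:
SELECT id, name, salary FROM employees WHERE salary BETWEEN 133353 AND 155702

Result:
id | name  | salary
---+-------+-------
1  | Alice | 135573
3  | Kate  | 144474
4  | Alice | 152429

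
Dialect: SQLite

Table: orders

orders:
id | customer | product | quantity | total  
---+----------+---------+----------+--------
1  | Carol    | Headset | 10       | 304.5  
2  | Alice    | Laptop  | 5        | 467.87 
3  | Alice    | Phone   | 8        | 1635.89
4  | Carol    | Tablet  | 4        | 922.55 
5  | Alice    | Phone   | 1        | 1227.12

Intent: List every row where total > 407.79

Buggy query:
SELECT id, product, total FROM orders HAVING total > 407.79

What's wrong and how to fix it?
Bug: This is a non-aggregate query (no GROUP BY, no aggregates), so in SQLite the HAVING clause is invalid here; a row-level condition belongs in WHERE

Fix: Replace HAVING with WHERE since the condition applies to individual rows

Corrected query:
SELECT id, product, total FROM orders WHERE total > 407.79

Result:
id | product | total  
---+---------+--------
2  | Laptop  | 467.87 
3  | Phone   | 1635.89
4  | Tablet  | 922.55 
5  | Phone   | 1227.12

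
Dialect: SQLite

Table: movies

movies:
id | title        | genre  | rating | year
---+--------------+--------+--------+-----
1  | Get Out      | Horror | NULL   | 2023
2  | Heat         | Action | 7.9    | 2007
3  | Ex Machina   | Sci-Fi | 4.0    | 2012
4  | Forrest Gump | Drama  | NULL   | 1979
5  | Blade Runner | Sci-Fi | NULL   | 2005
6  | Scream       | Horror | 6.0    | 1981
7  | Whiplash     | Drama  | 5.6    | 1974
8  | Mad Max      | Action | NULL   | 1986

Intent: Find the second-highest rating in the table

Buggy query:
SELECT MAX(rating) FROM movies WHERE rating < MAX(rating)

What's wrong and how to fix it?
Bug: The inner MAX is an aggregate inside WHERE, which is not allowed

Fix: Put the inner MAX in a scalar subquery

Corrected query:
SELECT MAX(rating) FROM movies WHERE rating < (SELECT MAX(rating) FROM movies)

Result:
MAX(rating)
-----------
6          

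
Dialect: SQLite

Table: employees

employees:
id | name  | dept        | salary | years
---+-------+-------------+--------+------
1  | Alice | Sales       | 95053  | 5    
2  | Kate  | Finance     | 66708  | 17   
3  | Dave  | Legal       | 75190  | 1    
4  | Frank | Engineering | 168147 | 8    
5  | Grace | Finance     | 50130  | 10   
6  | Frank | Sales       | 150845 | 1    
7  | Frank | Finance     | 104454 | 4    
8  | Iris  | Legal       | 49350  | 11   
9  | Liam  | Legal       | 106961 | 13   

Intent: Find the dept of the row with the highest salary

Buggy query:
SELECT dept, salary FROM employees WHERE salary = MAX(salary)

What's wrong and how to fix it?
Bug: MAX(salary) is an aggregate and cannot be used directly in WHERE

Fix: Use a subquery: WHERE salary = (SELECT MAX(salary) FROM employees)

Corrected query:
SELECT dept, salary FROM employees WHERE salary = (SELECT MAX(salary) FROM employees)

Result:
dept        | salary
------------+-------
Engineering | 168147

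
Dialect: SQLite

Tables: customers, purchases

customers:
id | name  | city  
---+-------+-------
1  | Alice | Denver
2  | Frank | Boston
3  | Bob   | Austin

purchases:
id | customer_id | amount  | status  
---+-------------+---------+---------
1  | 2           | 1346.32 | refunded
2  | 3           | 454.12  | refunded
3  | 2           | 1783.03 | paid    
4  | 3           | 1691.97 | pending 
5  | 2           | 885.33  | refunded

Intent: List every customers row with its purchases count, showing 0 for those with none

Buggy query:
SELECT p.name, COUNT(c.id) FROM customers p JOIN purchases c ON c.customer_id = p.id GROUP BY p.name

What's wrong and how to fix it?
Bug: An inner join excludes parents with zero children

Fix: Use LEFT JOIN so parents without children still appear (COUNT(c.id) gives 0)

Corrected query:
SELECT p.name, COUNT(c.id) FROM customers p LEFT JOIN purchases c ON c.customer_id = p.id GROUP BY p.name

Result:
name  | COUNT(c.id)
------+------------
Alice | 0          
Bob   | 2          
Frank | 3          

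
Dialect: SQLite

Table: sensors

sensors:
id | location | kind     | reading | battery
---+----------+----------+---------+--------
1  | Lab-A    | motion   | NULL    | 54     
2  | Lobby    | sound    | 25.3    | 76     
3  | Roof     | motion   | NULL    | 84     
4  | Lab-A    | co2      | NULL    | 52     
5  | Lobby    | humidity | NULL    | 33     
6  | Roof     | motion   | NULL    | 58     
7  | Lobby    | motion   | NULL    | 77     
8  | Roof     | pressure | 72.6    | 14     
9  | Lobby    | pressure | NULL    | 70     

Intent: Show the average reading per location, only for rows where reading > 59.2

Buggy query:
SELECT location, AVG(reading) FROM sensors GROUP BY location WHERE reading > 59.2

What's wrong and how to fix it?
Bug: WHERE cannot follow GROUP BY

Fix: Move the WHERE clause before GROUP BY

Corrected query:
SELECT location, AVG(reading) FROM sensors WHERE reading > 59.2 GROUP BY location

Result:
location | AVG(reading)
---------+-------------
Roof     | 72.6        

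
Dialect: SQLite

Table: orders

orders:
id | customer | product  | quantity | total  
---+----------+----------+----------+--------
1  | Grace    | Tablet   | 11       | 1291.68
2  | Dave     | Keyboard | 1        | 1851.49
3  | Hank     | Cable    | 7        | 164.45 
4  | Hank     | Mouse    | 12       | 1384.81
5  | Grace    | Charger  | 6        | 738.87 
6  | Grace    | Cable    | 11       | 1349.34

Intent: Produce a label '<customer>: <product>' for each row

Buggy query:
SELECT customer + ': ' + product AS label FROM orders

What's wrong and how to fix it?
Bug: SQLite uses || for string concatenation; + coerces text to numbers (yielding 0)

Fix: Use the || operator for string concatenation

Corrected query:
SELECT customer || ': ' || product AS label FROM orders

Result:
label         
--------------
Grace: Tablet 
Dave: Keyboard
Hank: Cable   
Hank: Mouse   
Grace: Charger
Grace: Cable  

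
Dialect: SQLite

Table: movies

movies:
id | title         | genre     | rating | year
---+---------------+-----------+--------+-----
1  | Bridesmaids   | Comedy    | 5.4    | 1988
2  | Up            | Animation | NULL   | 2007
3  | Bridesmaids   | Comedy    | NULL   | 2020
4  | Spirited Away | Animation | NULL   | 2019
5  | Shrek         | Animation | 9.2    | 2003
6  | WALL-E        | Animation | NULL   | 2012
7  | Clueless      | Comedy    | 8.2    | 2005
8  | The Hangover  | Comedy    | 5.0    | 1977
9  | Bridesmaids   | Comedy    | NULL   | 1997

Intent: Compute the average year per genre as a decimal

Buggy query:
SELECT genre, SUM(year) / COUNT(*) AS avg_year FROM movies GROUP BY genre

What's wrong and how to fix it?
Bug: SUM(year) and COUNT(*) are both integers; the division truncates the fractional part

Fix: Cast one side to REAL so the division keeps the fractional part

Corrected query:
SELECT genre, SUM(year) * 1.0 / COUNT(*) AS avg_year FROM movies GROUP BY genre

Result:
genre     | avg_year
----------+---------
Animation | 2010.25 
Comedy    | 1997.4  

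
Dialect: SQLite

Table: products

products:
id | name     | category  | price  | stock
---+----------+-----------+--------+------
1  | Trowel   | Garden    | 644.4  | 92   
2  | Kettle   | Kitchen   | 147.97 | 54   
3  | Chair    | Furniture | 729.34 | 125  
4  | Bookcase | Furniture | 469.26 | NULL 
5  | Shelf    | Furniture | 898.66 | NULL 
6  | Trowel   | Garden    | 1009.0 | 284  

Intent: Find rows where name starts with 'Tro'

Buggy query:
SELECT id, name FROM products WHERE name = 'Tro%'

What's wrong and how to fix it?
Bug: '=' compares the literal string including the % character; pattern matching needs LIKE

Fix: Use LIKE for wildcard pattern matching

Corrected query:
SELECT id, name FROM products WHERE name LIKE 'Tro%'

Result:
id | name  
---+-------
1  | Trowel
6  | Trowel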